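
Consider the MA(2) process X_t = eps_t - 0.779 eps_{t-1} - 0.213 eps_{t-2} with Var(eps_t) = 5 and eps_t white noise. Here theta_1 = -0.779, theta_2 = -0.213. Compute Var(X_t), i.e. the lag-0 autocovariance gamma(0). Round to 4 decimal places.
\gamma(0) = 8.2611

For an MA(q) process X_t = eps_t + sum_i theta_i eps_{t-i} with
Var(eps_t) = sigma^2, the variance is
  gamma(0) = sigma^2 * (1 + sum_i theta_i^2).
  sum_i theta_i^2 = (-0.779)^2 + (-0.213)^2 = 0.606841 + 0.045369 = 0.65221.
  gamma(0) = 5 * (1 + 0.65221) = 5 * 1.65221 = 8.26105, which rounds to 8.2611.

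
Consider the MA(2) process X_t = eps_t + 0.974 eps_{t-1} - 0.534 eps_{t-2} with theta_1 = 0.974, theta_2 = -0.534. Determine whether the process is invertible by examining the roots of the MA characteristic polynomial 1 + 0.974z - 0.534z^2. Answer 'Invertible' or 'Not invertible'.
\text{Not invertible}

The MA(q) characteristic polynomial is P(z) = 1 + 0.974z - 0.534z^2.
Invertibility requires all roots to lie outside the unit circle, i.e. |z| > 1 for every root.
Set 1 + (0.974) z + (-0.534) z^2 = 0, i.e. a z^2 + b z + c = 0 with a = -0.534, b = 0.974, c = 1.
Discriminant D = b^2 - 4ac = (0.974)^2 - 4*(-0.534)*1 = 0.948676 - (-2.136) = 3.084676.
D >= 0, so the roots are real: z = (-b +/- sqrt(D)) / (2a) = (-0.974 +/- 1.756325) / (-1.068).
  z_1 = (-0.974 + 1.756325) / (-1.068) = -0.7325,   |z_1| = 0.7325.
  z_2 = (-0.974 - 1.756325) / (-1.068) = 2.5565,   |z_2| = 2.5565.
Moduli of all roots: 0.7325, 2.5565.
All moduli strictly greater than 1? No.
Verdict: Not invertible.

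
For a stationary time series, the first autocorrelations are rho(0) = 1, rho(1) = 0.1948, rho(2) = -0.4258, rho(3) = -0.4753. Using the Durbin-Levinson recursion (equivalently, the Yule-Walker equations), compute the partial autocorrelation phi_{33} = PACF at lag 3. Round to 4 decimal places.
\phi_{33} = -0.3500

The PACF at lag k is phi_{kk}, the last component of the solution
to the Yule-Walker system G_k phi = r_k where
  (G_k)_{ij} = rho(|i - j|), (r_k)_i = rho(i), i,j = 1..k.
Equivalently, Durbin-Levinson gives phi_{kk} iteratively:
  phi_{11} = rho(1)
  phi_{kk} = [rho(k) - sum_{j=1..k-1} phi_{k-1,j} rho(k-j)]
            / [1 - sum_{j=1..k-1} phi_{k-1,j} rho(j)],
  phi_{k,j} = phi_{k-1,j} - phi_{kk} phi_{k-1,k-j},  j = 1..k-1.
Step k = 1:
  phi_11 = rho(1) = 0.1948.
Step k = 2:
  phi_22 = [rho(2) - phi_11 rho(1)] / [1 - phi_11 rho(1)] = [-0.4258 - (0.1948)(0.1948)] / [1 - (0.1948)(0.1948)]
         = -0.46374704 / 0.96205296 = -0.482039.
  Update: phi_21 = phi_11 - phi_22 phi_11 = 0.1948 - (-0.482039)(0.1948) = 0.288701.
Step k = 3:
  phi_33 = [rho(3) - phi_21 rho(2) - phi_22 rho(1)] / [1 - phi_21 rho(1) - phi_22 rho(2)]
    numerator   = -0.4753 - (0.288701)(-0.4258) - (-0.482039)(0.1948) = -0.25846983
    denominator = 1 - (0.288701)(0.1948) - (-0.482039)(-0.4258) = 0.7385088
  phi_33 = -0.25846983 / 0.7385088 = -0.35.
Therefore phi_{33} = -0.3500.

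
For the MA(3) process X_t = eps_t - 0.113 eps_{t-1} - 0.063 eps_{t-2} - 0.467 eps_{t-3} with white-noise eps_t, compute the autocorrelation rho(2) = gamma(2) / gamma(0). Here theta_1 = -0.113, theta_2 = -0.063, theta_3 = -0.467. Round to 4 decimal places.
\rho(2) = -0.0083

For an MA(q) process with theta_0 = 1, the autocovariance is
  gamma(k) = sigma^2 * sum_{i=0..q-k} theta_i * theta_{i+k},
and rho(k) = gamma(k) / gamma(0). Sigma^2 cancels.
  numerator   = (1)*(-0.063) + (-0.113)*(-0.467) = -0.010229.
  denominator = (1)^2 + (-0.113)^2 + (-0.063)^2 + (-0.467)^2 = 1.234827.
  rho(2) = -0.010229 / 1.234827 = -0.0083.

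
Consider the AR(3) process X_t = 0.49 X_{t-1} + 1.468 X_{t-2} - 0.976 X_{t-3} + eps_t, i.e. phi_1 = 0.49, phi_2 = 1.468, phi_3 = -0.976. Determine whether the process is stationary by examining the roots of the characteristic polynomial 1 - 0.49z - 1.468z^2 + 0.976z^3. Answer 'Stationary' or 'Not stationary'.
\text{Not stationary}

The AR(p) characteristic polynomial is P(z) = 1 - 0.49z - 1.468z^2 + 0.976z^3.
Stationarity requires all roots to lie outside the unit circle, i.e. |z| > 1 for every root.
Degree 3: look for a simple real root z0 first, then factor out (1 - z/z0) and solve the remaining quadratic.
Testing z0 = 1.25: P(1.25) = 1 + (-0.49)(1.25) + (-1.468)(1.25)^2 + (0.976)(1.25)^3
  = 1 + (-0.6125) + (-2.29375) + (1.90625) = 0.  So z_0 = 1.25 is a root, |z_0| = 1.25.
Divide out the factor (1 - 0.8 z) = (1 - z/z0) (since 1/z0 = 0.8):
  P(z) = (1 - 0.8 z)(1 + (0.31) z + (-1.22) z^2)
  [check: z-coef 0.31 - (0.8) = -0.49; z^2-coef -1.22 - (0.8)(0.31) = -1.468; z^3-coef -(0.8)(-1.22) = 0.976.]
Remaining roots from the quadratic factor 1 + (0.31) z + (-1.22) z^2:
  Set 1 + (0.31) z + (-1.22) z^2 = 0, i.e. a z^2 + b z + c = 0 with a = -1.22, b = 0.31, c = 1.
  Discriminant D = b^2 - 4ac = (0.31)^2 - 4*(-1.22)*1 = 0.0961 - (-4.88) = 4.9761.
  D >= 0, so the roots are real: z = (-b +/- sqrt(D)) / (2a) = (-0.31 +/- 2.230717) / (-2.44).
    z_1 = (-0.31 + 2.230717) / (-2.44) = -0.7872,   |z_1| = 0.7872.
    z_2 = (-0.31 - 2.230717) / (-2.44) = 1.0413,   |z_2| = 1.0413.
Moduli of all roots: 1.2500, 0.7872, 1.0413.
All moduli strictly greater than 1? No.
Verdict: Not stationary.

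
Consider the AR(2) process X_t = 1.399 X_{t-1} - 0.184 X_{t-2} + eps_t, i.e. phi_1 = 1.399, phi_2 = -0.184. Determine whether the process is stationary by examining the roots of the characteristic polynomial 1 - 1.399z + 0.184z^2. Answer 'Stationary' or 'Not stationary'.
\text{Not stationary}

The AR(p) characteristic polynomial is P(z) = 1 - 1.399z + 0.184z^2.
Stationarity requires all roots to lie outside the unit circle, i.e. |z| > 1 for every root.
Set 1 + (-1.399) z + (0.184) z^2 = 0, i.e. a z^2 + b z + c = 0 with a = 0.184, b = -1.399, c = 1.
Discriminant D = b^2 - 4ac = (-1.399)^2 - 4*(0.184)*1 = 1.957201 - (0.736) = 1.221201.
D >= 0, so the roots are real: z = (-b +/- sqrt(D)) / (2a) = (1.399 +/- 1.10508) / (0.368).
  z_1 = (1.399 + 1.10508) / (0.368) = 6.8046,   |z_1| = 6.8046.
  z_2 = (1.399 - 1.10508) / (0.368) = 0.7987,   |z_2| = 0.7987.
Moduli of all roots: 6.8046, 0.7987.
All moduli strictly greater than 1? No.
Verdict: Not stationary.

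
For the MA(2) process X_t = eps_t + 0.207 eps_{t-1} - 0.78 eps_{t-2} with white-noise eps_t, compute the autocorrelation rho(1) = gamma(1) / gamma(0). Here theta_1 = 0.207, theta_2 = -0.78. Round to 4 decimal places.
\rho(1) = 0.0276

For an MA(q) process with theta_0 = 1, the autocovariance is
  gamma(k) = sigma^2 * sum_{i=0..q-k} theta_i * theta_{i+k},
and rho(k) = gamma(k) / gamma(0). Sigma^2 cancels.
  numerator   = (1)*(0.207) + (0.207)*(-0.78) = 0.04554.
  denominator = (1)^2 + (0.207)^2 + (-0.78)^2 = 1.651249.
  rho(1) = 0.04554 / 1.651249 = 0.0276.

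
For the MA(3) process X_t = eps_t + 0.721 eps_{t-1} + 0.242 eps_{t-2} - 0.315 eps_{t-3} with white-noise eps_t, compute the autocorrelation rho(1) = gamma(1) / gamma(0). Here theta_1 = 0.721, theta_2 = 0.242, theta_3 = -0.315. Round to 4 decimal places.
\rho(1) = 0.4883

For an MA(q) process with theta_0 = 1, the autocovariance is
  gamma(k) = sigma^2 * sum_{i=0..q-k} theta_i * theta_{i+k},
and rho(k) = gamma(k) / gamma(0). Sigma^2 cancels.
  numerator   = (1)*(0.721) + (0.721)*(0.242) + (0.242)*(-0.315) = 0.819252.
  denominator = (1)^2 + (0.721)^2 + (0.242)^2 + (-0.315)^2 = 1.67763.
  rho(1) = 0.819252 / 1.67763 = 0.4883.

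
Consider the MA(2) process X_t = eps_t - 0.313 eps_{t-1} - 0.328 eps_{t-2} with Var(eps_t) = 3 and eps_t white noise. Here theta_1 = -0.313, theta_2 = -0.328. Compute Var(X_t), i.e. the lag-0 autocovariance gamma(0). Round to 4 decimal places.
\gamma(0) = 3.6167

For an MA(q) process X_t = eps_t + sum_i theta_i eps_{t-i} with
Var(eps_t) = sigma^2, the variance is
  gamma(0) = sigma^2 * (1 + sum_i theta_i^2).
  sum_i theta_i^2 = (-0.313)^2 + (-0.328)^2 = 0.097969 + 0.107584 = 0.205553.
  gamma(0) = 3 * (1 + 0.205553) = 3 * 1.205553 = 3.616659, which rounds to 3.6167.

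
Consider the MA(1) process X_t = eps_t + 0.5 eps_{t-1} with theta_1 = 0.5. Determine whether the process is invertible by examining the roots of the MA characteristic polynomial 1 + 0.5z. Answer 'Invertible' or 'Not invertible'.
\text{Invertible}

The MA(q) characteristic polynomial is P(z) = 1 + 0.5z.
Invertibility requires all roots to lie outside the unit circle, i.e. |z| > 1 for every root.
This is linear in z: 1 + (0.5) z = 0  =>  z = -1/(0.5) = -2,  |z| = 2.
Moduli of all roots: 2.0000.
All moduli strictly greater than 1? Yes.
Verdict: Invertible.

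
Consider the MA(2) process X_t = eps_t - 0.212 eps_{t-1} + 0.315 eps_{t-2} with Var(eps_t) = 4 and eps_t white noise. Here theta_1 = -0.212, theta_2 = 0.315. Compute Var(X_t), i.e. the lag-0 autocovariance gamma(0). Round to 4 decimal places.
\gamma(0) = 4.5767

For an MA(q) process X_t = eps_t + sum_i theta_i eps_{t-i} with
Var(eps_t) = sigma^2, the variance is
  gamma(0) = sigma^2 * (1 + sum_i theta_i^2).
  sum_i theta_i^2 = (-0.212)^2 + (0.315)^2 = 0.044944 + 0.099225 = 0.144169.
  gamma(0) = 4 * (1 + 0.144169) = 4 * 1.144169 = 4.576676, which rounds to 4.5767.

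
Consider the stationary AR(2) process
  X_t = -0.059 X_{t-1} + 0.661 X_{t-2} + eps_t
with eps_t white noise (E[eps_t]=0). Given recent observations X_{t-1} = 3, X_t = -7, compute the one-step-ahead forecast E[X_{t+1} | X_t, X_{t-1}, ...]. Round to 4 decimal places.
E[X_{t+1} \mid \mathcal F_t] = 2.3960

For an AR(p) model X_t = c + sum_i phi_i X_{t-i} + eps_t, the
one-step-ahead conditional mean is
  E[X_{t+1} | X_t, ...] = c + sum_i phi_i X_{t+1-i}.
Substitute known values:
  E[X_{t+1} | ...] = (-0.059) * (-7) + (0.661) * (3)
                   = 2.3960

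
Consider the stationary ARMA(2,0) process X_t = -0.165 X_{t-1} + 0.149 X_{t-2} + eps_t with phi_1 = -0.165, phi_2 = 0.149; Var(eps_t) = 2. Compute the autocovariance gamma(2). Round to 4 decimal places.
\gamma(2) = 0.3847

Multiply the model equation by X_{t-k} and take expectations. With theta_0 = psi_0 = 1 and psi_j the MA(infinity) weights, this gives
  gamma(k) - sum_i phi_i gamma(k-i) = c_k,
  c_k = sigma^2 * sum_{j=k..q} theta_j psi_{j-k}   (c_k = 0 for k > q),
using gamma(-m) = gamma(m).
Pure AR (q = 0): c_0 = sigma^2 = 2, c_k = 0 for k >= 1.
Equations for k = 0, 1, 2 (AR order 2, c_2 = 0):
  (E0) gamma(0) = phi_1 gamma(1) + phi_2 gamma(2) + c_0
  (E1) gamma(1) = phi_1 gamma(0) + phi_2 gamma(1) + c_1
  (E2) gamma(2) = phi_1 gamma(1) + phi_2 gamma(0)
From (E1): gamma(1) = A gamma(0) + B with
  A = phi_1 / (1 - phi_2) = -0.165 / 0.851 = -0.19389,   B = c_1 / (1 - phi_2) = 0 / 0.851 = 0.
Insert (E2) into (E0): gamma(0) (1 - phi_2^2) = phi_1 (1 + phi_2) gamma(1) + c_0.
  phi_1 (1 + phi_2) = (-0.165)(1.149) = -0.189585,   1 - phi_2^2 = 0.977799.
Replace gamma(1) by A gamma(0) + B and collect gamma(0):
  gamma(0) [0.977799 - (-0.189585)(-0.19389)] = c_0 = 2
  gamma(0) * 0.94104 = 2
  gamma(0) = 2 / 0.94104 = 2.125307.
  gamma(1) = A gamma(0) = (-0.19389)(2.125307) = -0.412075.
  gamma(2) = phi_1 gamma(1) + phi_2 gamma(0) = (-0.165)(-0.412075) + (0.149)(2.125307) = 0.384663.
Therefore gamma(2) = 0.3847 (to 4 decimal places).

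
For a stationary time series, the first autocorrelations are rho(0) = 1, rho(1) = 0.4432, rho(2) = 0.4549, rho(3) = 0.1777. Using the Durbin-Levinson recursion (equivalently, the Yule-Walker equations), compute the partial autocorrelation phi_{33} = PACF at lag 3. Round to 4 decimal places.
\phi_{33} = -0.1411

The PACF at lag k is phi_{kk}, the last component of the solution
to the Yule-Walker system G_k phi = r_k where
  (G_k)_{ij} = rho(|i - j|), (r_k)_i = rho(i), i,j = 1..k.
Equivalently, Durbin-Levinson gives phi_{kk} iteratively:
  phi_{11} = rho(1)
  phi_{kk} = [rho(k) - sum_{j=1..k-1} phi_{k-1,j} rho(k-j)]
            / [1 - sum_{j=1..k-1} phi_{k-1,j} rho(j)],
  phi_{k,j} = phi_{k-1,j} - phi_{kk} phi_{k-1,k-j},  j = 1..k-1.
Step k = 1:
  phi_11 = rho(1) = 0.4432.
Step k = 2:
  phi_22 = [rho(2) - phi_11 rho(1)] / [1 - phi_11 rho(1)] = [0.4549 - (0.4432)(0.4432)] / [1 - (0.4432)(0.4432)]
         = 0.25847376 / 0.80357376 = 0.321655.
  Update: phi_21 = phi_11 - phi_22 phi_11 = 0.4432 - (0.321655)(0.4432) = 0.300642.
Step k = 3:
  phi_33 = [rho(3) - phi_21 rho(2) - phi_22 rho(1)] / [1 - phi_21 rho(1) - phi_22 rho(2)]
    numerator   = 0.1777 - (0.300642)(0.4549) - (0.321655)(0.4432) = -0.10161984
    denominator = 1 - (0.300642)(0.4432) - (0.321655)(0.4549) = 0.7204343
  phi_33 = -0.10161984 / 0.7204343 = -0.1411.
Therefore phi_{33} = -0.1411.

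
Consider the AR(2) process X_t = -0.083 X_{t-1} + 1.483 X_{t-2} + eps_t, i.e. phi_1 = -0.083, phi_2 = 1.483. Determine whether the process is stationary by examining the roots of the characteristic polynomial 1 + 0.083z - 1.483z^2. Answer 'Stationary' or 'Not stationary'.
\text{Not stationary}

The AR(p) characteristic polynomial is P(z) = 1 + 0.083z - 1.483z^2.
Stationarity requires all roots to lie outside the unit circle, i.e. |z| > 1 for every root.
Set 1 + (0.083) z + (-1.483) z^2 = 0, i.e. a z^2 + b z + c = 0 with a = -1.483, b = 0.083, c = 1.
Discriminant D = b^2 - 4ac = (0.083)^2 - 4*(-1.483)*1 = 0.006889 - (-5.932) = 5.938889.
D >= 0, so the roots are real: z = (-b +/- sqrt(D)) / (2a) = (-0.083 +/- 2.436984) / (-2.966).
  z_1 = (-0.083 + 2.436984) / (-2.966) = -0.7937,   |z_1| = 0.7937.
  z_2 = (-0.083 - 2.436984) / (-2.966) = 0.8496,   |z_2| = 0.8496.
Moduli of all roots: 0.7937, 0.8496.
All moduli strictly greater than 1? No.
Verdict: Not stationary.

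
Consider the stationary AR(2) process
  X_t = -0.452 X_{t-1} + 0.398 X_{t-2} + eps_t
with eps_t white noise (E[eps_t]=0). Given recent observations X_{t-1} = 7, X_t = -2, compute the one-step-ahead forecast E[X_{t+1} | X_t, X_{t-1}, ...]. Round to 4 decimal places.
E[X_{t+1} \mid \mathcal F_t] = 3.6900

For an AR(p) model X_t = c + sum_i phi_i X_{t-i} + eps_t, the
one-step-ahead conditional mean is
  E[X_{t+1} | X_t, ...] = c + sum_i phi_i X_{t+1-i}.
Substitute known values:
  E[X_{t+1} | ...] = (-0.452) * (-2) + (0.398) * (7)
                   = 3.6900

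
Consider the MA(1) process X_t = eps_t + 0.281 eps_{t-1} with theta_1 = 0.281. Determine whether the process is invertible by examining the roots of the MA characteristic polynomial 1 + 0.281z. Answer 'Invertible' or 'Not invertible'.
\text{Invertible}

The MA(q) characteristic polynomial is P(z) = 1 + 0.281z.
Invertibility requires all roots to lie outside the unit circle, i.e. |z| > 1 for every root.
This is linear in z: 1 + (0.281) z = 0  =>  z = -1/(0.281) = -3.558719,  |z| = 3.558719.
Moduli of all roots: 3.5587.
All moduli strictly greater than 1? Yes.
Verdict: Invertible.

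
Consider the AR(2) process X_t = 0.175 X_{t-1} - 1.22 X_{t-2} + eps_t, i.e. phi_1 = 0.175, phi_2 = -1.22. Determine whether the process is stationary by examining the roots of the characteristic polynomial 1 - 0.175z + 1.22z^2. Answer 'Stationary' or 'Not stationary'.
\text{Not stationary}

The AR(p) characteristic polynomial is P(z) = 1 - 0.175z + 1.22z^2.
Stationarity requires all roots to lie outside the unit circle, i.e. |z| > 1 for every root.
Set 1 + (-0.175) z + (1.22) z^2 = 0, i.e. a z^2 + b z + c = 0 with a = 1.22, b = -0.175, c = 1.
Discriminant D = b^2 - 4ac = (-0.175)^2 - 4*(1.22)*1 = 0.030625 - (4.88) = -4.849375.
D < 0, so the roots are the complex-conjugate pair z = (-b +/- i sqrt(-D)) / (2a) = 0.0717 +/- 0.9025i.
For a conjugate pair |z|^2 = z * conj(z) = (product of roots) = c/a = 1/(1.22) = 0.819672, so |z| = sqrt(0.819672) = 0.9054 for both roots.
Moduli of all roots: 0.9054, 0.9054.
All moduli strictly greater than 1? No.
Verdict: Not stationary.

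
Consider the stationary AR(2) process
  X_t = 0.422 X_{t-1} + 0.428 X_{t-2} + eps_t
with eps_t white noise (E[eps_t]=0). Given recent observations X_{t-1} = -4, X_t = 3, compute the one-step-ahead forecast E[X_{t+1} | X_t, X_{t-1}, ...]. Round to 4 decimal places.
E[X_{t+1} \mid \mathcal F_t] = -0.4460

For an AR(p) model X_t = c + sum_i phi_i X_{t-i} + eps_t, the
one-step-ahead conditional mean is
  E[X_{t+1} | X_t, ...] = c + sum_i phi_i X_{t+1-i}.
Substitute known values:
  E[X_{t+1} | ...] = (0.422) * (3) + (0.428) * (-4)
                   = -0.4460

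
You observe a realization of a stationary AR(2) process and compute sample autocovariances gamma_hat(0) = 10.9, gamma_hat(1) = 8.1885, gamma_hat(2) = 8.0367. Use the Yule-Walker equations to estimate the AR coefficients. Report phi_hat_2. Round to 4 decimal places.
\hat\phi_{2} = 0.3970

The Yule-Walker equations for an AR(p) process read, in matrix form,
  Gamma_p phi = r_p,   with   (Gamma_p)_{ij} = gamma(|i - j|),
                       (r_p)_i = gamma(i),   i,j = 1..p.
Substitute the sample gammas (Toeplitz matrix and right-hand side of size 2):
  Gamma_p = [[10.9, 8.1885], [8.1885, 10.9]]
  r_p     = [8.1885, 8.0367]
Written out:
  10.9 phi_1 + 8.1885 phi_2 = 8.1885
  8.1885 phi_1 + 10.9 phi_2 = 8.0367
Solve by Cramer's rule:
  det = gamma(0)^2 - gamma(1)^2 = (10.9)^2 - (8.1885)^2 = 118.81 - 67.05153225 = 51.75846775
  phi_hat_1 = [gamma(1) gamma(0) - gamma(1) gamma(2)] / det = [(8.1885)(10.9) - (8.1885)(8.0367)] / 51.75846775 = 23.44613205 / 51.75846775 = 0.453
  phi_hat_2 = [gamma(0) gamma(2) - gamma(1)^2] / det = [(10.9)(8.0367) - (8.1885)^2] / 51.75846775 = 20.54849775 / 51.75846775 = 0.397
So phi_hat = [0.4530, 0.3970].
Therefore phi_hat_2 = 0.3970.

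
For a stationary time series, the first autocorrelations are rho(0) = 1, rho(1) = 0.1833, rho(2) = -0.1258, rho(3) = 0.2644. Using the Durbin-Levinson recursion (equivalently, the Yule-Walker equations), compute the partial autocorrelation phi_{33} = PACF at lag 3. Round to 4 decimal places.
\phi_{33} = 0.3420

The PACF at lag k is phi_{kk}, the last component of the solution
to the Yule-Walker system G_k phi = r_k where
  (G_k)_{ij} = rho(|i - j|), (r_k)_i = rho(i), i,j = 1..k.
Equivalently, Durbin-Levinson gives phi_{kk} iteratively:
  phi_{11} = rho(1)
  phi_{kk} = [rho(k) - sum_{j=1..k-1} phi_{k-1,j} rho(k-j)]
            / [1 - sum_{j=1..k-1} phi_{k-1,j} rho(j)],
  phi_{k,j} = phi_{k-1,j} - phi_{kk} phi_{k-1,k-j},  j = 1..k-1.
Step k = 1:
  phi_11 = rho(1) = 0.1833.
Step k = 2:
  phi_22 = [rho(2) - phi_11 rho(1)] / [1 - phi_11 rho(1)] = [-0.1258 - (0.1833)(0.1833)] / [1 - (0.1833)(0.1833)]
         = -0.15939889 / 0.96640111 = -0.164941.
  Update: phi_21 = phi_11 - phi_22 phi_11 = 0.1833 - (-0.164941)(0.1833) = 0.213534.
Step k = 3:
  phi_33 = [rho(3) - phi_21 rho(2) - phi_22 rho(1)] / [1 - phi_21 rho(1) - phi_22 rho(2)]
    numerator   = 0.2644 - (0.213534)(-0.1258) - (-0.164941)(0.1833) = 0.32149616
    denominator = 1 - (0.213534)(0.1833) - (-0.164941)(-0.1258) = 0.94010974
  phi_33 = 0.32149616 / 0.94010974 = 0.342.
Therefore phi_{33} = 0.3420.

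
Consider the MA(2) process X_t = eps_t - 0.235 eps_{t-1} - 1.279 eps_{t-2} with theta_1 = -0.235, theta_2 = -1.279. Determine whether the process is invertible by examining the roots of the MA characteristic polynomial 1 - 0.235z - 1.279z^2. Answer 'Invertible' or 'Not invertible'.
\text{Not invertible}

The MA(q) characteristic polynomial is P(z) = 1 - 0.235z - 1.279z^2.
Invertibility requires all roots to lie outside the unit circle, i.e. |z| > 1 for every root.
Set 1 + (-0.235) z + (-1.279) z^2 = 0, i.e. a z^2 + b z + c = 0 with a = -1.279, b = -0.235, c = 1.
Discriminant D = b^2 - 4ac = (-0.235)^2 - 4*(-1.279)*1 = 0.055225 - (-5.116) = 5.171225.
D >= 0, so the roots are real: z = (-b +/- sqrt(D)) / (2a) = (0.235 +/- 2.274033) / (-2.558).
  z_1 = (0.235 + 2.274033) / (-2.558) = -0.9809,   |z_1| = 0.9809.
  z_2 = (0.235 - 2.274033) / (-2.558) = 0.7971,   |z_2| = 0.7971.
Moduli of all roots: 0.9809, 0.7971.
All moduli strictly greater than 1? No.
Verdict: Not invertible.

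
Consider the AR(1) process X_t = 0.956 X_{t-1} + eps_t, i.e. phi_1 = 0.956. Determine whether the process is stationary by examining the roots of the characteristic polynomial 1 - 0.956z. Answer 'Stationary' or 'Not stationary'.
\text{Stationary}

The AR(p) characteristic polynomial is P(z) = 1 - 0.956z.
Stationarity requires all roots to lie outside the unit circle, i.e. |z| > 1 for every root.
This is linear in z: 1 + (-0.956) z = 0  =>  z = -1/(-0.956) = 1.046025,  |z| = 1.046025.
Moduli of all roots: 1.0460.
All moduli strictly greater than 1? Yes.
Verdict: Stationary.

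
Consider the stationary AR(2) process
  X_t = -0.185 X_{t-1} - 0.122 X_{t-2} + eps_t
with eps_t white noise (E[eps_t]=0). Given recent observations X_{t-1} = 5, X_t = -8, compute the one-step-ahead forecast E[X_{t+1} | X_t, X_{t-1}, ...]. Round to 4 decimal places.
E[X_{t+1} \mid \mathcal F_t] = 0.8700

For an AR(p) model X_t = c + sum_i phi_i X_{t-i} + eps_t, the
one-step-ahead conditional mean is
  E[X_{t+1} | X_t, ...] = c + sum_i phi_i X_{t+1-i}.
Substitute known values:
  E[X_{t+1} | ...] = (-0.185) * (-8) + (-0.122) * (5)
                   = 0.8700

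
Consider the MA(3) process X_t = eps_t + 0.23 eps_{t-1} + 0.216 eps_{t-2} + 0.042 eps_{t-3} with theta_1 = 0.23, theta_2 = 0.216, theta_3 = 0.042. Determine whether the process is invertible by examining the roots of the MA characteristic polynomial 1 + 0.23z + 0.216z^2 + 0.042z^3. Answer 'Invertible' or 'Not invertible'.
\text{Invertible}

The MA(q) characteristic polynomial is P(z) = 1 + 0.23z + 0.216z^2 + 0.042z^3.
Invertibility requires all roots to lie outside the unit circle, i.e. |z| > 1 for every root.
Degree 3: look for a simple real root z0 first, then factor out (1 - z/z0) and solve the remaining quadratic.
Testing z0 = -5: P(-5) = 1 + (0.23)(-5) + (0.216)(-5)^2 + (0.042)(-5)^3
  = 1 + (-1.15) + (5.4) + (-5.25) = 0.  So z_0 = -5 is a root, |z_0| = 5.
Divide out the factor (1 + 0.2 z) = (1 - z/z0) (since 1/z0 = -0.2):
  P(z) = (1 + 0.2 z)(1 + (0.03) z + (0.21) z^2)
  [check: z-coef 0.03 - (-0.2) = 0.23; z^2-coef 0.21 - (-0.2)(0.03) = 0.216; z^3-coef -(-0.2)(0.21) = 0.042.]
Remaining roots from the quadratic factor 1 + (0.03) z + (0.21) z^2:
  Set 1 + (0.03) z + (0.21) z^2 = 0, i.e. a z^2 + b z + c = 0 with a = 0.21, b = 0.03, c = 1.
  Discriminant D = b^2 - 4ac = (0.03)^2 - 4*(0.21)*1 = 0.0009 - (0.84) = -0.8391.
  D < 0, so the roots are the complex-conjugate pair z = (-b +/- i sqrt(-D)) / (2a) = -0.0714 +/- 2.181i.
  For a conjugate pair |z|^2 = z * conj(z) = (product of roots) = c/a = 1/(0.21) = 4.761905, so |z| = sqrt(4.761905) = 2.1822 for both roots.
Moduli of all roots: 5.0000, 2.1822, 2.1822.
All moduli strictly greater than 1? Yes.
Verdict: Invertible.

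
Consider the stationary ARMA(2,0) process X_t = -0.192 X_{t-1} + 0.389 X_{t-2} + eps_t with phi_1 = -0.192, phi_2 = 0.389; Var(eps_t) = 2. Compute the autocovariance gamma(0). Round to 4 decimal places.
\gamma(0) = 2.6148

Multiply the model equation by X_{t-k} and take expectations. With theta_0 = psi_0 = 1 and psi_j the MA(infinity) weights, this gives
  gamma(k) - sum_i phi_i gamma(k-i) = c_k,
  c_k = sigma^2 * sum_{j=k..q} theta_j psi_{j-k}   (c_k = 0 for k > q),
using gamma(-m) = gamma(m).
Pure AR (q = 0): c_0 = sigma^2 = 2, c_k = 0 for k >= 1.
Equations for k = 0, 1, 2 (AR order 2, c_2 = 0):
  (E0) gamma(0) = phi_1 gamma(1) + phi_2 gamma(2) + c_0
  (E1) gamma(1) = phi_1 gamma(0) + phi_2 gamma(1) + c_1
  (E2) gamma(2) = phi_1 gamma(1) + phi_2 gamma(0)
From (E1): gamma(1) = A gamma(0) + B with
  A = phi_1 / (1 - phi_2) = -0.192 / 0.611 = -0.314239,   B = c_1 / (1 - phi_2) = 0 / 0.611 = 0.
Insert (E2) into (E0): gamma(0) (1 - phi_2^2) = phi_1 (1 + phi_2) gamma(1) + c_0.
  phi_1 (1 + phi_2) = (-0.192)(1.389) = -0.266688,   1 - phi_2^2 = 0.848679.
Replace gamma(1) by A gamma(0) + B and collect gamma(0):
  gamma(0) [0.848679 - (-0.266688)(-0.314239)] = c_0 = 2
  gamma(0) * 0.764875 = 2
  gamma(0) = 2 / 0.764875 = 2.614806.
Therefore gamma(0) = 2.6148 (to 4 decimal places).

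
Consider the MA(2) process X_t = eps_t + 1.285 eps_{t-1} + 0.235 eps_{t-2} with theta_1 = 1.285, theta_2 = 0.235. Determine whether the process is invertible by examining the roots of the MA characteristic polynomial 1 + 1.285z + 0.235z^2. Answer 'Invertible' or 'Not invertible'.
\text{Not invertible}

The MA(q) characteristic polynomial is P(z) = 1 + 1.285z + 0.235z^2.
Invertibility requires all roots to lie outside the unit circle, i.e. |z| > 1 for every root.
Set 1 + (1.285) z + (0.235) z^2 = 0, i.e. a z^2 + b z + c = 0 with a = 0.235, b = 1.285, c = 1.
Discriminant D = b^2 - 4ac = (1.285)^2 - 4*(0.235)*1 = 1.651225 - (0.94) = 0.711225.
D >= 0, so the roots are real: z = (-b +/- sqrt(D)) / (2a) = (-1.285 +/- 0.843342) / (0.47).
  z_1 = (-1.285 + 0.843342) / (0.47) = -0.9397,   |z_1| = 0.9397.
  z_2 = (-1.285 - 0.843342) / (0.47) = -4.5284,   |z_2| = 4.5284.
Moduli of all roots: 0.9397, 4.5284.
All moduli strictly greater than 1? No.
Verdict: Not invertible.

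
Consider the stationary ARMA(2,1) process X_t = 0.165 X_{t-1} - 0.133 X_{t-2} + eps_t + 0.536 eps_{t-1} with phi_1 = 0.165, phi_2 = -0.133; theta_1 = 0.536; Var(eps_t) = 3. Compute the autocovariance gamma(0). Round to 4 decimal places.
\gamma(0) = 4.5037

Multiply the model equation by X_{t-k} and take expectations. With theta_0 = psi_0 = 1 and psi_j the MA(infinity) weights, this gives
  gamma(k) - sum_i phi_i gamma(k-i) = c_k,
  c_k = sigma^2 * sum_{j=k..q} theta_j psi_{j-k}   (c_k = 0 for k > q),
using gamma(-m) = gamma(m).
psi-weights needed (psi_j = theta_j + sum_i phi_i psi_{j-i}):
  psi_1 = theta_1 + phi_1 = 0.536 + (0.165) = 0.701
Right-hand sides:
  c_0 = sigma^2 (1 + theta_1 psi_1) = 3 * (1 + (0.536)(0.701)) = 3 * 1.375736 = 4.127208
  c_1 = sigma^2 theta_1 = 3 * (0.536) = 1.608
  c_2 = 0
Equations for k = 0, 1, 2 (AR order 2, c_2 = 0):
  (E0) gamma(0) = phi_1 gamma(1) + phi_2 gamma(2) + c_0
  (E1) gamma(1) = phi_1 gamma(0) + phi_2 gamma(1) + c_1
  (E2) gamma(2) = phi_1 gamma(1) + phi_2 gamma(0)
From (E1): gamma(1) = A gamma(0) + B with
  A = phi_1 / (1 - phi_2) = 0.165 / 1.133 = 0.145631,   B = c_1 / (1 - phi_2) = 1.608 / 1.133 = 1.419241.
Insert (E2) into (E0): gamma(0) (1 - phi_2^2) = phi_1 (1 + phi_2) gamma(1) + c_0.
  phi_1 (1 + phi_2) = (0.165)(0.867) = 0.143055,   1 - phi_2^2 = 0.982311.
Replace gamma(1) by A gamma(0) + B and collect gamma(0):
  gamma(0) [0.982311 - (0.143055)(0.145631)] = (0.143055)(1.419241) + 4.127208
  gamma(0) * 0.961478 = 4.330238
  gamma(0) = 4.330238 / 0.961478 = 4.503731.
Therefore gamma(0) = 4.5037 (to 4 decimal places).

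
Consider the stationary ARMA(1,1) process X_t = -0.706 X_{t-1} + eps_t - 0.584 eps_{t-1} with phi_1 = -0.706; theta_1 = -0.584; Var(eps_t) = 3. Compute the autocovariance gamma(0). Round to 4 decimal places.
\gamma(0) = 12.9535

Multiply the model equation by X_{t-k} and take expectations. With theta_0 = psi_0 = 1 and psi_j the MA(infinity) weights, this gives
  gamma(k) - sum_i phi_i gamma(k-i) = c_k,
  c_k = sigma^2 * sum_{j=k..q} theta_j psi_{j-k}   (c_k = 0 for k > q),
using gamma(-m) = gamma(m).
psi-weights needed (psi_j = theta_j + sum_i phi_i psi_{j-i}):
  psi_1 = theta_1 + phi_1 = -0.584 + (-0.706) = -1.29
Right-hand sides:
  c_0 = sigma^2 (1 + theta_1 psi_1) = 3 * (1 + (-0.584)(-1.29)) = 3 * 1.75336 = 5.26008
  c_1 = sigma^2 theta_1 = 3 * (-0.584) = -1.752
  c_2 = 0
Equations for k = 0 and k = 1 (AR order 1):
  gamma(0) = phi_1 gamma(1) + c_0
  gamma(1) = phi_1 gamma(0) + c_1
Substituting the second into the first: gamma(0) (1 - phi_1^2) = c_0 + phi_1 c_1, so
  gamma(0) = (c_0 + phi_1 c_1) / (1 - phi_1^2) = (5.26008 + (-0.706)(-1.752)) / (1 - (-0.706)^2) = 6.496992 / 0.501564 = 12.953466.
Therefore gamma(0) = 12.9535 (to 4 decimal places).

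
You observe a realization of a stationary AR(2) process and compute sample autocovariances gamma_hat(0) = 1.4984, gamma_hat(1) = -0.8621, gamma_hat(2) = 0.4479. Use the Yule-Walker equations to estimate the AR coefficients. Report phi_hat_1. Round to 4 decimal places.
\hat\phi_{1} = -0.6030

The Yule-Walker equations for an AR(p) process read, in matrix form,
  Gamma_p phi = r_p,   with   (Gamma_p)_{ij} = gamma(|i - j|),
                       (r_p)_i = gamma(i),   i,j = 1..p.
Substitute the sample gammas (Toeplitz matrix and right-hand side of size 2):
  Gamma_p = [[1.4984, -0.8621], [-0.8621, 1.4984]]
  r_p     = [-0.8621, 0.4479]
Written out:
  1.4984 phi_1 - 0.8621 phi_2 = -0.8621
  -0.8621 phi_1 + 1.4984 phi_2 = 0.4479
Solve by Cramer's rule:
  det = gamma(0)^2 - gamma(1)^2 = (1.4984)^2 - (-0.8621)^2 = 2.24520256 - 0.74321641 = 1.50198615
  phi_hat_1 = [gamma(1) gamma(0) - gamma(1) gamma(2)] / det = [(-0.8621)(1.4984) - (-0.8621)(0.4479)] / 1.50198615 = -0.90563605 / 1.50198615 = -0.603
  phi_hat_2 = [gamma(0) gamma(2) - gamma(1)^2] / det = [(1.4984)(0.4479) - (-0.8621)^2] / 1.50198615 = -0.07208305 / 1.50198615 = -0.048
So phi_hat = [-0.6030, -0.0480].
Therefore phi_hat_1 = -0.6030.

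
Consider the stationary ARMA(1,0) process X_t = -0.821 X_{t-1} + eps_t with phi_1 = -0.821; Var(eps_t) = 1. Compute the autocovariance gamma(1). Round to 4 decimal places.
\gamma(1) = -2.5187

Multiply the model equation by X_{t-k} and take expectations. With theta_0 = psi_0 = 1 and psi_j the MA(infinity) weights, this gives
  gamma(k) - sum_i phi_i gamma(k-i) = c_k,
  c_k = sigma^2 * sum_{j=k..q} theta_j psi_{j-k}   (c_k = 0 for k > q),
using gamma(-m) = gamma(m).
Pure AR (q = 0): c_0 = sigma^2 = 1, c_k = 0 for k >= 1.
Equations for k = 0 and k = 1 (AR order 1):
  gamma(0) = phi_1 gamma(1) + c_0
  gamma(1) = phi_1 gamma(0) + c_1
Substituting the second into the first: gamma(0) (1 - phi_1^2) = c_0 + phi_1 c_1, so
  gamma(0) = c_0 / (1 - phi_1^2) = 1 / (1 - (-0.821)^2) = 1 / 0.325959 = 3.06787.
  gamma(1) = phi_1 gamma(0) = (-0.821)(3.06787) = -2.518722.
Therefore gamma(1) = -2.5187 (to 4 decimal places).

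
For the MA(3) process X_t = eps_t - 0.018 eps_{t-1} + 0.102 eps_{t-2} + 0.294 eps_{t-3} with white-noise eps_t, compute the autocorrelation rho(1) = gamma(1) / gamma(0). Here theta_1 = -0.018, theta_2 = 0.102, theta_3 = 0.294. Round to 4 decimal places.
\rho(1) = 0.0093

For an MA(q) process with theta_0 = 1, the autocovariance is
  gamma(k) = sigma^2 * sum_{i=0..q-k} theta_i * theta_{i+k},
and rho(k) = gamma(k) / gamma(0). Sigma^2 cancels.
  numerator   = (1)*(-0.018) + (-0.018)*(0.102) + (0.102)*(0.294) = 0.010152.
  denominator = (1)^2 + (-0.018)^2 + (0.102)^2 + (0.294)^2 = 1.097164.
  rho(1) = 0.010152 / 1.097164 = 0.0093.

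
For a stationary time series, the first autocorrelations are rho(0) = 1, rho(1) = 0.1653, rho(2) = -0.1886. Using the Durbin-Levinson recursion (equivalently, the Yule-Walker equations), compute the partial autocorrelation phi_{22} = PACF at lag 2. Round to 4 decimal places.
\phi_{22} = -0.2220

The PACF at lag k is phi_{kk}, the last component of the solution
to the Yule-Walker system G_k phi = r_k where
  (G_k)_{ij} = rho(|i - j|), (r_k)_i = rho(i), i,j = 1..k.
Equivalently, Durbin-Levinson gives phi_{kk} iteratively:
  phi_{11} = rho(1)
  phi_{kk} = [rho(k) - sum_{j=1..k-1} phi_{k-1,j} rho(k-j)]
            / [1 - sum_{j=1..k-1} phi_{k-1,j} rho(j)],
  phi_{k,j} = phi_{k-1,j} - phi_{kk} phi_{k-1,k-j},  j = 1..k-1.
Step k = 1:
  phi_11 = rho(1) = 0.1653.
Step k = 2:
  phi_22 = [rho(2) - phi_11 rho(1)] / [1 - phi_11 rho(1)] = [-0.1886 - (0.1653)(0.1653)] / [1 - (0.1653)(0.1653)]
         = -0.21592409 / 0.97267591 = -0.222.
Therefore phi_{22} = -0.2220.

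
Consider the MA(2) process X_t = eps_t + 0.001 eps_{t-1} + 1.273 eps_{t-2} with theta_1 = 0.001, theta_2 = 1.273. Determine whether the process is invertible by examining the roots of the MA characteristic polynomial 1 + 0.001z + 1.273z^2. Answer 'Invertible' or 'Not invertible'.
\text{Not invertible}

The MA(q) characteristic polynomial is P(z) = 1 + 0.001z + 1.273z^2.
Invertibility requires all roots to lie outside the unit circle, i.e. |z| > 1 for every root.
Set 1 + (0.001) z + (1.273) z^2 = 0, i.e. a z^2 + b z + c = 0 with a = 1.273, b = 0.001, c = 1.
Discriminant D = b^2 - 4ac = (0.001)^2 - 4*(1.273)*1 = 0.000001 - (5.092) = -5.091999.
D < 0, so the roots are the complex-conjugate pair z = (-b +/- i sqrt(-D)) / (2a) = -0.0004 +/- 0.8863i.
For a conjugate pair |z|^2 = z * conj(z) = (product of roots) = c/a = 1/(1.273) = 0.785546, so |z| = sqrt(0.785546) = 0.8863 for both roots.
Moduli of all roots: 0.8863, 0.8863.
All moduli strictly greater than 1? No.
Verdict: Not invertible.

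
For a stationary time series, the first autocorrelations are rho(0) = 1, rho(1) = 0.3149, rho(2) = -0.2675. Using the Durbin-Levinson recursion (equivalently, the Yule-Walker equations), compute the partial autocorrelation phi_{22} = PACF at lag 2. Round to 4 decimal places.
\phi_{22} = -0.4070

The PACF at lag k is phi_{kk}, the last component of the solution
to the Yule-Walker system G_k phi = r_k where
  (G_k)_{ij} = rho(|i - j|), (r_k)_i = rho(i), i,j = 1..k.
Equivalently, Durbin-Levinson gives phi_{kk} iteratively:
  phi_{11} = rho(1)
  phi_{kk} = [rho(k) - sum_{j=1..k-1} phi_{k-1,j} rho(k-j)]
            / [1 - sum_{j=1..k-1} phi_{k-1,j} rho(j)],
  phi_{k,j} = phi_{k-1,j} - phi_{kk} phi_{k-1,k-j},  j = 1..k-1.
Step k = 1:
  phi_11 = rho(1) = 0.3149.
Step k = 2:
  phi_22 = [rho(2) - phi_11 rho(1)] / [1 - phi_11 rho(1)] = [-0.2675 - (0.3149)(0.3149)] / [1 - (0.3149)(0.3149)]
         = -0.36666201 / 0.90083799 = -0.407.
Therefore phi_{22} = -0.4070.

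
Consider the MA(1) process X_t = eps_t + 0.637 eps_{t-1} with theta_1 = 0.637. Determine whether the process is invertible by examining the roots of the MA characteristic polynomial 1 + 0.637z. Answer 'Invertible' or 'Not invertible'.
\text{Invertible}

The MA(q) characteristic polynomial is P(z) = 1 + 0.637z.
Invertibility requires all roots to lie outside the unit circle, i.e. |z| > 1 for every root.
This is linear in z: 1 + (0.637) z = 0  =>  z = -1/(0.637) = -1.569859,  |z| = 1.569859.
Moduli of all roots: 1.5699.
All moduli strictly greater than 1? Yes.
Verdict: Invertible.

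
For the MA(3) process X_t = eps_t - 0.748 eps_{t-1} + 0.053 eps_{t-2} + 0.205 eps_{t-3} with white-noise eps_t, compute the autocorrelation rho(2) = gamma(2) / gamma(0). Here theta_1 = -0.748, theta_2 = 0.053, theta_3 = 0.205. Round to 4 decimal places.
\rho(2) = -0.0625

For an MA(q) process with theta_0 = 1, the autocovariance is
  gamma(k) = sigma^2 * sum_{i=0..q-k} theta_i * theta_{i+k},
and rho(k) = gamma(k) / gamma(0). Sigma^2 cancels.
  numerator   = (1)*(0.053) + (-0.748)*(0.205) = -0.10034.
  denominator = (1)^2 + (-0.748)^2 + (0.053)^2 + (0.205)^2 = 1.604338.
  rho(2) = -0.10034 / 1.604338 = -0.0625.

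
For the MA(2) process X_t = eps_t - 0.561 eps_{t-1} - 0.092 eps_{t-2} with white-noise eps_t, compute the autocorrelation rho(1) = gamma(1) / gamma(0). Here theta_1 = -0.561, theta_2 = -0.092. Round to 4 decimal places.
\rho(1) = -0.3850

For an MA(q) process with theta_0 = 1, the autocovariance is
  gamma(k) = sigma^2 * sum_{i=0..q-k} theta_i * theta_{i+k},
and rho(k) = gamma(k) / gamma(0). Sigma^2 cancels.
  numerator   = (1)*(-0.561) + (-0.561)*(-0.092) = -0.509388.
  denominator = (1)^2 + (-0.561)^2 + (-0.092)^2 = 1.323185.
  rho(1) = -0.509388 / 1.323185 = -0.3850.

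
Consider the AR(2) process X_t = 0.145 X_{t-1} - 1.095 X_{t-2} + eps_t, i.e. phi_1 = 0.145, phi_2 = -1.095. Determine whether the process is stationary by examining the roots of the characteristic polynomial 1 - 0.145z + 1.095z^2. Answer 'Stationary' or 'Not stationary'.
\text{Not stationary}

The AR(p) characteristic polynomial is P(z) = 1 - 0.145z + 1.095z^2.
Stationarity requires all roots to lie outside the unit circle, i.e. |z| > 1 for every root.
Set 1 + (-0.145) z + (1.095) z^2 = 0, i.e. a z^2 + b z + c = 0 with a = 1.095, b = -0.145, c = 1.
Discriminant D = b^2 - 4ac = (-0.145)^2 - 4*(1.095)*1 = 0.021025 - (4.38) = -4.358975.
D < 0, so the roots are the complex-conjugate pair z = (-b +/- i sqrt(-D)) / (2a) = 0.0662 +/- 0.9533i.
For a conjugate pair |z|^2 = z * conj(z) = (product of roots) = c/a = 1/(1.095) = 0.913242, so |z| = sqrt(0.913242) = 0.9556 for both roots.
Moduli of all roots: 0.9556, 0.9556.
All moduli strictly greater than 1? No.
Verdict: Not stationary.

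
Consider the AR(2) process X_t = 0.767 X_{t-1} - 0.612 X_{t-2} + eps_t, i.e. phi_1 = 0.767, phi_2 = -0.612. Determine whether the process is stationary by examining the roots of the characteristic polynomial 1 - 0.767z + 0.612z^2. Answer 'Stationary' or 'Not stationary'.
\text{Stationary}

The AR(p) characteristic polynomial is P(z) = 1 - 0.767z + 0.612z^2.
Stationarity requires all roots to lie outside the unit circle, i.e. |z| > 1 for every root.
Set 1 + (-0.767) z + (0.612) z^2 = 0, i.e. a z^2 + b z + c = 0 with a = 0.612, b = -0.767, c = 1.
Discriminant D = b^2 - 4ac = (-0.767)^2 - 4*(0.612)*1 = 0.588289 - (2.448) = -1.859711.
D < 0, so the roots are the complex-conjugate pair z = (-b +/- i sqrt(-D)) / (2a) = 0.6266 +/- 1.1141i.
For a conjugate pair |z|^2 = z * conj(z) = (product of roots) = c/a = 1/(0.612) = 1.633987, so |z| = sqrt(1.633987) = 1.2783 for both roots.
Moduli of all roots: 1.2783, 1.2783.
All moduli strictly greater than 1? Yes.
Verdict: Stationary.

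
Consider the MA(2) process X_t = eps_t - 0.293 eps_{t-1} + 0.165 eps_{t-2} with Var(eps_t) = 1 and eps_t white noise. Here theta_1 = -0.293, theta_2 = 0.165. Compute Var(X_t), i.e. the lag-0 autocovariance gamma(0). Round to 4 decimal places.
\gamma(0) = 1.1131

For an MA(q) process X_t = eps_t + sum_i theta_i eps_{t-i} with
Var(eps_t) = sigma^2, the variance is
  gamma(0) = sigma^2 * (1 + sum_i theta_i^2).
  sum_i theta_i^2 = (-0.293)^2 + (0.165)^2 = 0.085849 + 0.027225 = 0.113074.
  gamma(0) = 1 * (1 + 0.113074) = 1 * 1.113074 = 1.113074, which rounds to 1.1131.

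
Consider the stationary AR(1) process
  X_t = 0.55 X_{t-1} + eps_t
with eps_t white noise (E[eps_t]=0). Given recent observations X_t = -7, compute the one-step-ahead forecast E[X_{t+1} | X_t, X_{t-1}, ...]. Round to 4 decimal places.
E[X_{t+1} \mid \mathcal F_t] = -3.8500

For an AR(p) model X_t = c + sum_i phi_i X_{t-i} + eps_t, the
one-step-ahead conditional mean is
  E[X_{t+1} | X_t, ...] = c + sum_i phi_i X_{t+1-i}.
Substitute known values:
  E[X_{t+1} | ...] = (0.55) * (-7)
                   = -3.8500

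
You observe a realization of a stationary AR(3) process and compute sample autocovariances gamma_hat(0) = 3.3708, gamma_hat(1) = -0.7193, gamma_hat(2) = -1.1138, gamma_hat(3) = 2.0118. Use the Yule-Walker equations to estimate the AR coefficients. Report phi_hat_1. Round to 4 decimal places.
\hat\phi_{1} = -0.0950

The Yule-Walker equations for an AR(p) process read, in matrix form,
  Gamma_p phi = r_p,   with   (Gamma_p)_{ij} = gamma(|i - j|),
                       (r_p)_i = gamma(i),   i,j = 1..p.
Substitute the sample gammas (Toeplitz matrix and right-hand side of size 3):
  Gamma_p = [[3.3708, -0.7193, -1.1138], [-0.7193, 3.3708, -0.7193], [-1.1138, -0.7193, 3.3708]]
  r_p     = [-0.7193, -1.1138, 2.0118]
Written out (R1..R3):
  (R1) 3.3708 phi_1 - 0.7193 phi_2 - 1.1138 phi_3 = -0.7193
  (R2) -0.7193 phi_1 + 3.3708 phi_2 - 0.7193 phi_3 = -1.1138
  (R3) -1.1138 phi_1 - 0.7193 phi_2 + 3.3708 phi_3 = 2.0118
Gaussian elimination:
  R2 <- R2 - (-0.7193/3.3708) R1 = R2 - (-0.213391) R1:  3.217308 phi_2 - 0.956975 phi_3 = -1.267292
  R3 <- R3 - (-1.1138/3.3708) R1 = R3 - (-0.330426) R1:  -0.956975 phi_2 + 3.002772 phi_3 = 1.774125
  R3 <- R3 - (-0.956975/3.217308) R2 = R3 - (-0.297446) R2:  2.718123 phi_3 = 1.397173
Back-substitution:
  phi_hat_3 = 1.397173 / 2.718123 = 0.514021
  phi_hat_2 = (-1.267292 - (-0.956975)(0.514021)) / 3.217308 = -0.241005
  phi_hat_1 = (-0.7193 - (-0.7193)(-0.241005) - (-1.1138)(0.514021)) / 3.3708 = -0.094974
So phi_hat = [-0.0950, -0.2410, 0.5140].
Therefore phi_hat_1 = -0.0950.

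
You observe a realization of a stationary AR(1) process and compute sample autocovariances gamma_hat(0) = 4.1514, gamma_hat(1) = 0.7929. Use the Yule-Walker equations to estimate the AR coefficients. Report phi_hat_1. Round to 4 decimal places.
\hat\phi_{1} = 0.1910

The Yule-Walker equations for an AR(p) process read, in matrix form,
  Gamma_p phi = r_p,   with   (Gamma_p)_{ij} = gamma(|i - j|),
                       (r_p)_i = gamma(i),   i,j = 1..p.
Substitute the sample gammas (Toeplitz matrix and right-hand side of size 1):
  Gamma_p = [[4.1514]]
  r_p     = [0.7929]
With p = 1 this is the single equation gamma(0) phi_1 = gamma(1):
  phi_hat_1 = gamma(1) / gamma(0) = 0.7929 / 4.1514 = 0.1910.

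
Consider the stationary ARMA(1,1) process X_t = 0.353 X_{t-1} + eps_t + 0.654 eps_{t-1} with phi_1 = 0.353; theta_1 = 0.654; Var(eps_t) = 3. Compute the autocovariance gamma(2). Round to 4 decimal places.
\gamma(2) = 1.4995

Multiply the model equation by X_{t-k} and take expectations. With theta_0 = psi_0 = 1 and psi_j the MA(infinity) weights, this gives
  gamma(k) - sum_i phi_i gamma(k-i) = c_k,
  c_k = sigma^2 * sum_{j=k..q} theta_j psi_{j-k}   (c_k = 0 for k > q),
using gamma(-m) = gamma(m).
psi-weights needed (psi_j = theta_j + sum_i phi_i psi_{j-i}):
  psi_1 = theta_1 + phi_1 = 0.654 + (0.353) = 1.007
Right-hand sides:
  c_0 = sigma^2 (1 + theta_1 psi_1) = 3 * (1 + (0.654)(1.007)) = 3 * 1.658578 = 4.975734
  c_1 = sigma^2 theta_1 = 3 * (0.654) = 1.962
  c_2 = 0
Equations for k = 0 and k = 1 (AR order 1):
  gamma(0) = phi_1 gamma(1) + c_0
  gamma(1) = phi_1 gamma(0) + c_1
Substituting the second into the first: gamma(0) (1 - phi_1^2) = c_0 + phi_1 c_1, so
  gamma(0) = (c_0 + phi_1 c_1) / (1 - phi_1^2) = (4.975734 + (0.353)(1.962)) / (1 - (0.353)^2) = 5.66832 / 0.875391 = 6.475187.
  gamma(1) = phi_1 gamma(0) + c_1 = (0.353)(6.475187) + (1.962) = 4.247741.
For k = 2 (> q): gamma(2) = phi_1 gamma(1) = (0.353)(4.247741) = 1.499453.
Therefore gamma(2) = 1.4995 (to 4 decimal places).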